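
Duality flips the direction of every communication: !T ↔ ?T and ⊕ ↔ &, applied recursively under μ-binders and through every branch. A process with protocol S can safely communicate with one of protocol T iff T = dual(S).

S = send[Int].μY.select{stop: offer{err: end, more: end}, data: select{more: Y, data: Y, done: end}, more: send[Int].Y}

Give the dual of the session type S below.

recv[Int].μY.offer{stop: select{err: end, more: end}, data: offer{more: Y, data: Y, done: end}, more: recv[Int].Y}

send[Int] ↦ recv[Int]
  μY ↦ μY  (rec unchanged)
    select{stop,data,more} ↦ offer{stop,data,more}  (select→offer)
      [stop]
        offer{err,more} ↦ select{err,more}  (&→⊕)
          [err]
            end ↦ end
          [more]
            end ↦ end
      [data]
        select{more,data,done} ↦ offer{more,data,done}  (select→offer)
          [more]
            Y ↦ Y
          [data]
            Y ↦ Y
          [done]
            end ↦ end
      [more]
        send[Int] ↦ recv[Int]
          Y ↦ Y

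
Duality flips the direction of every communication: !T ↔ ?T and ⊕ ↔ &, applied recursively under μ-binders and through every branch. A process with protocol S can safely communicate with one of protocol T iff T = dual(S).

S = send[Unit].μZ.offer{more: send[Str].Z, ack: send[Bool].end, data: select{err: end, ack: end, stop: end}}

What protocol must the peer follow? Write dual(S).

send[Unit] → recv[Unit]
  μZ → μZ  (binder kept)
    offer{more,ack,data} → select{more,ack,data}  (offer→select)
      [more]
        send[Str] → recv[Str]
          Z ↦ Z
      [ack]
        send[Bool] → recv[Bool]
          end ↦ end
      [data]
        select{err,ack,stop} → offer{err,ack,stop}  (select→offer)
          [err]
            end ↦ end
          [ack]
            end ↦ end
          [stop]
            end ↦ end

recv[Unit].μZ.select{more: recv[Str].Z, ack: recv[Bool].end, data: offer{err: end, ack: end, stop: end}}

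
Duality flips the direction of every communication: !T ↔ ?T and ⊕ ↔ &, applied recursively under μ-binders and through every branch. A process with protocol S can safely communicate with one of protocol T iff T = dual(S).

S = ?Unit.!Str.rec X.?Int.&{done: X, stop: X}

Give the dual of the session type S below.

!Unit.?Str.rec X.!Int.+{done: X, stop: X}

?Unit → !Unit
  !Str → ?Str
    rec X → rec X  (rec unchanged)
      ?Int → !Int
        &{done,stop} → +{done,stop}  (offer→select)
          case done:
            dual(X) = X
          case stop:
            dual(X) = X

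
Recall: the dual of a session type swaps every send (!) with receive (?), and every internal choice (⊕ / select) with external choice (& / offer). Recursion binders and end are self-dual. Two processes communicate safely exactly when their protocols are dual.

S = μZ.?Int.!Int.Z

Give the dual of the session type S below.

μZ.!Int.?Int.Z

μZ → μZ  (μ self-dual)
  ?Int → !Int
    !Int → ?Int
      Z self-dual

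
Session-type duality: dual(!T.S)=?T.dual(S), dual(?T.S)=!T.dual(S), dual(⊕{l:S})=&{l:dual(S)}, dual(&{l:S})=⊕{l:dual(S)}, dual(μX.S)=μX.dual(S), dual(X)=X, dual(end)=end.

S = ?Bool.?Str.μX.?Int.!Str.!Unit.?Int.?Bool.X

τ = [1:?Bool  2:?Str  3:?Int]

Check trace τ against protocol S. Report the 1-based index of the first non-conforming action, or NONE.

step 1: ?Bool  ok  state: ?Str.μX.…
step 2: ?Str  ok  state: μX.…
step 3: ?Int  ok  state: !Str.!Unit.?Int.?Bool.μX.…
all 3 steps conform

NONE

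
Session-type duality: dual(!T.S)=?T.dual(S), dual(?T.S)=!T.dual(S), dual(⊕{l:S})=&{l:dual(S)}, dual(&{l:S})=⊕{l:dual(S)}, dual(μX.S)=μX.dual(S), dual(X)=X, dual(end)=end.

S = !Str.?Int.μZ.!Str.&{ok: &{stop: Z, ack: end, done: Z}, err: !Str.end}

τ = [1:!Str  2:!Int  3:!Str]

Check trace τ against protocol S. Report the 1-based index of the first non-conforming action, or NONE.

2

[1] !Str  ok  state: ?Int.μZ.…
[2] got !Int, protocol expects ?Int  ✗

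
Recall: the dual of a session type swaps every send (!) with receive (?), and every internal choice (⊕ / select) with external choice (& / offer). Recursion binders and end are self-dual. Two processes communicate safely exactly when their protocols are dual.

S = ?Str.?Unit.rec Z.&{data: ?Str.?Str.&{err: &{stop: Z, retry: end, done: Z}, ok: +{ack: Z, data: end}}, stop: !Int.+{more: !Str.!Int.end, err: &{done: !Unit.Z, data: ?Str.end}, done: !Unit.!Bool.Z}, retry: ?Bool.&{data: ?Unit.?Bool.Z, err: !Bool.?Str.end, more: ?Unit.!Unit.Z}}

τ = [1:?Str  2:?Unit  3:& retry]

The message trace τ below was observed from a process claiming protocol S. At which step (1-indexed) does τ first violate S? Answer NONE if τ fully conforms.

@1 ?Str  match  cont: ?Unit.rec Z.…
@2 ?Unit  match  cont: rec Z.…
@3 & retry  match  cont: ?Bool.&{data: ?Unit.?Bool.rec Z.…, err: !Bool.?Str.end, more: ?Unit.!Unit.rec Z.…}
all 3 steps conform

NONE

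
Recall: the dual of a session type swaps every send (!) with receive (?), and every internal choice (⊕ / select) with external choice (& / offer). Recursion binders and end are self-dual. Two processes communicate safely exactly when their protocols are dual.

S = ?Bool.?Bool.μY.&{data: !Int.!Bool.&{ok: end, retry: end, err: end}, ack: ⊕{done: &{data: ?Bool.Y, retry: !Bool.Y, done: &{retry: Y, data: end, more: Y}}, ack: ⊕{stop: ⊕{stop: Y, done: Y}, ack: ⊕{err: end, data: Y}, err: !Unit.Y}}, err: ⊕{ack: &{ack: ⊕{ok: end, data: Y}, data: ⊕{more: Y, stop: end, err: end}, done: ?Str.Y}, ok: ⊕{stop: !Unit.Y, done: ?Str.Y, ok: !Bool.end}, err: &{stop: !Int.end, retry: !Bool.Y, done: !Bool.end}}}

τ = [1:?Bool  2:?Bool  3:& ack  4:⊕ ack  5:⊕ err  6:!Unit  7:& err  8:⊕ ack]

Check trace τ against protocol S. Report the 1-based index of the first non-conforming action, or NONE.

step 1: ?Bool  match  cont: ?Bool.μY.…
step 2: ?Bool  match  cont: μY.…
step 3: & ack  match  cont: ⊕{done: &{data: ?Bool.μY.…, retry: !Bool.μY.…, done: &{retry: μY.…, data: end, more: μY.…}}, ack: ⊕{stop: ⊕{stop: μY.…, done: μY.…}, ack: ⊕{err: end, data: μY.…}, err: !Unit.μY.…}}
step 4: ⊕ ack  match  cont: ⊕{stop: ⊕{stop: μY.…, done: μY.…}, ack: ⊕{err: end, data: μY.…}, err: !Unit.μY.…}
step 5: ⊕ err  match  cont: !Unit.μY.…
step 6: !Unit  match  cont: μY.…
step 7: & err  match  cont: ⊕{ack: &{ack: ⊕{ok: end, data: μY.…}, data: ⊕{more: μY.…, stop: end, err: end}, done: ?Str.μY.…}, ok: ⊕{stop: !Unit.μY.…, done: ?Str.μY.…, ok: !Bool.end}, err: &{stop: !Int.end, retry: !Bool.μY.…, done: !Bool.end}}
step 8: ⊕ ack  match  cont: &{ack: ⊕{ok: end, data: μY.…}, data: ⊕{more: μY.…, stop: end, err: end}, done: ?Str.μY.…}
all 8 steps conform

NONE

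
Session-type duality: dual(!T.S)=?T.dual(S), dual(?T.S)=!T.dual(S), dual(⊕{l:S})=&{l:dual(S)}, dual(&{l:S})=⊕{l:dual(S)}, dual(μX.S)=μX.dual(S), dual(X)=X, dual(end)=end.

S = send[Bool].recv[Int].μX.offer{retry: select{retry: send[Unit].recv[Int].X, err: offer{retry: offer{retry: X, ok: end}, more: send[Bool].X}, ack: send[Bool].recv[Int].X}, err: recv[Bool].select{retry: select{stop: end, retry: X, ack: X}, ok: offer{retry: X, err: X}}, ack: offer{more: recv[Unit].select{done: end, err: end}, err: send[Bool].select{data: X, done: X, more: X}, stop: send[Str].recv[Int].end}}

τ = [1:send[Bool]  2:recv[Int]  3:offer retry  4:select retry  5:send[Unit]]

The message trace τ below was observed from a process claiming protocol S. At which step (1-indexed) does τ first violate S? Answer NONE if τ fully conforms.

[1] send[Bool]  ok  cont: recv[Int].μX.…
[2] recv[Int]  ok  cont: μX.…
[3] offer retry  ok  cont: select{retry: send[Unit].recv[Int].μX.…, err: offer{retry: offer{retry: μX.…, ok: end}, more: send[Bool].μX.…}, ack: send[Bool].recv[Int].μX.…}
[4] select retry  ok  cont: send[Unit].recv[Int].μX.…
[5] send[Unit]  ok  cont: recv[Int].μX.…
all 5 steps conform

NONE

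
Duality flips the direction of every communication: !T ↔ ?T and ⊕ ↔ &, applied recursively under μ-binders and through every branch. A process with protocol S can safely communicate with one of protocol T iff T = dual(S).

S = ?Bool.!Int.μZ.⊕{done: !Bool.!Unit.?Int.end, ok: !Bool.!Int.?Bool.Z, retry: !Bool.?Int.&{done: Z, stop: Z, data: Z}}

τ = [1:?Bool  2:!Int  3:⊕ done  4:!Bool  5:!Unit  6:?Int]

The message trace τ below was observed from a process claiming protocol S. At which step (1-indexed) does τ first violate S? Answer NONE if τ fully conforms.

[1] ?Bool  ok  residual = !Int.μZ.…
[2] !Int  ok  residual = μZ.…
[3] ⊕ done  ok  residual = !Bool.!Unit.?Int.end
[4] !Bool  ok  residual = !Unit.?Int.end
[5] !Unit  ok  residual = ?Int.end
[6] ?Int  ok  residual = end
τ conforms to S (length 6)

NONE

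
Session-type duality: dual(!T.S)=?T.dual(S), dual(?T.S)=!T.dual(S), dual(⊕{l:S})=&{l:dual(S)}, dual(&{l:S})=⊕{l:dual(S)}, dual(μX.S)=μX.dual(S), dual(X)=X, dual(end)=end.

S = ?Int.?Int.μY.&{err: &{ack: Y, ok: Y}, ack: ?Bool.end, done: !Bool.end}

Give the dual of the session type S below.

?Int → !Int
  ?Int → !Int
    μY → μY  (binder kept)
      &{err,ack,done} → ⊕{err,ack,done}  (offer→select)
        [err]
          &{ack,ok} → ⊕{ack,ok}  (offer→select)
            [ack]
              Y self-dual
            [ok]
              Y self-dual
        [ack]
          ?Bool → !Bool
            end self-dual
        [done]
          !Bool → ?Bool
            end self-dual

!Int.!Int.μY.⊕{err: ⊕{ack: Y, ok: Y}, ack: !Bool.end, done: ?Bool.end}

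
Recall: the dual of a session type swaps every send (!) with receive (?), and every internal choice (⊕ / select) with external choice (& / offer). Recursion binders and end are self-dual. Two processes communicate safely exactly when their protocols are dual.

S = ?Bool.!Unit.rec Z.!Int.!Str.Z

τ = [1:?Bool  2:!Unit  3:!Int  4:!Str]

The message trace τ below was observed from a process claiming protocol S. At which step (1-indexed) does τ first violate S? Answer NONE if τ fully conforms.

[1] ?Bool  match  residual = !Unit.rec Z.…
[2] !Unit  match  residual = rec Z.…
[3] !Int  match  residual = !Str.rec Z.…
[4] !Str  match  residual = rec Z.…
τ conforms to S (length 4)

NONE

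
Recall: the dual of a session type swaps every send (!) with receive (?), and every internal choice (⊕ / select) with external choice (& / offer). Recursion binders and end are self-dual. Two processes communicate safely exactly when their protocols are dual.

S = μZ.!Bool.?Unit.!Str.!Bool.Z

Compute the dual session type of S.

μZ.?Bool.!Unit.?Str.?Bool.Z

μZ ↦ μZ  (binder kept)
  !Bool ↦ ?Bool
    ?Unit ↦ !Unit
      !Str ↦ ?Str
        !Bool ↦ ?Bool
          Z ↦ Z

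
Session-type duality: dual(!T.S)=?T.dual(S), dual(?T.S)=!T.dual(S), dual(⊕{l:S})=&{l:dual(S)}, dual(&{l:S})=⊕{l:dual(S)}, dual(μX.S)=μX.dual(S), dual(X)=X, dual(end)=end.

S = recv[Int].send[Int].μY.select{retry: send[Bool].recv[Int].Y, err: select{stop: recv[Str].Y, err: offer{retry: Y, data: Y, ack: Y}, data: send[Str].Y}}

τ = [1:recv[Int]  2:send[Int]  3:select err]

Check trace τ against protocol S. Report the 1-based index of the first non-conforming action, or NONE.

NONE

[1] recv[Int]  match  residual = send[Int].μY.…
[2] send[Int]  match  residual = μY.…
[3] select err  match  residual = select{stop: recv[Str].μY.…, err: offer{retry: μY.…, data: μY.…, ack: μY.…}, data: send[Str].μY.…}
all 3 steps conform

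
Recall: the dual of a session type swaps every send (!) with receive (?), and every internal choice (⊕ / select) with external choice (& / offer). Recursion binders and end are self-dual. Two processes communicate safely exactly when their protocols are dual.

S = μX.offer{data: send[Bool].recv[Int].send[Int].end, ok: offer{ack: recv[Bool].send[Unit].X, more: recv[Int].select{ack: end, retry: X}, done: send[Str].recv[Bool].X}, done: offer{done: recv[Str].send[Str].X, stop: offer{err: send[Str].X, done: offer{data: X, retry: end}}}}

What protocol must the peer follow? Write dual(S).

μX ↦ μX  (rec unchanged)
  offer{data,ok,done} ↦ select{data,ok,done}  (offer→select)
    • data:
      send[Bool] ↦ recv[Bool]
        recv[Int] ↦ send[Int]
          send[Int] ↦ recv[Int]
            end self-dual
    • ok:
      offer{ack,more,done} ↦ select{ack,more,done}  (offer→select)
        • ack:
          recv[Bool] ↦ send[Bool]
            send[Unit] ↦ recv[Unit]
              X self-dual
        • more:
          recv[Int] ↦ send[Int]
            select{ack,retry} ↦ offer{ack,retry}  (⊕→&)
              • ack:
                end self-dual
              • retry:
                X self-dual
        • done:
          send[Str] ↦ recv[Str]
            recv[Bool] ↦ send[Bool]
              X self-dual
    • done:
      offer{done,stop} ↦ select{done,stop}  (offer→select)
        • done:
          recv[Str] ↦ send[Str]
            send[Str] ↦ recv[Str]
              X self-dual
        • stop:
          offer{err,done} ↦ select{err,done}  (offer→select)
            • err:
              send[Str] ↦ recv[Str]
                X self-dual
            • done:
              offer{data,retry} ↦ select{data,retry}  (offer→select)
                • data:
                  X self-dual
                • retry:
                  end self-dual

μX.select{data: recv[Bool].send[Int].recv[Int].end, ok: select{ack: send[Bool].recv[Unit].X, more: send[Int].offer{ack: end, retry: X}, done: recv[Str].send[Bool].X}, done: select{done: send[Str].recv[Str].X, stop: select{err: recv[Str].X, done: select{data: X, retry: end}}}}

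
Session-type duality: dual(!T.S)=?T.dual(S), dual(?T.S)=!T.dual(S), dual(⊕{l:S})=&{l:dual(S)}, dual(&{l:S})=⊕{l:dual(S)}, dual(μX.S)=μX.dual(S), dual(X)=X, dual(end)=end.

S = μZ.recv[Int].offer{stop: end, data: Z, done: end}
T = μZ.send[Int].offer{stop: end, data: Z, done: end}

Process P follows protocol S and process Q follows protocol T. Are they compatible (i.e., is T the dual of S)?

μZ vs μZ  ok (binder kept)
  recv[Int] vs send[Int]  ok
    offer{stop,data,done} vs offer{stop,data,done}  ✗ choice polarity not flipped — not dual

NO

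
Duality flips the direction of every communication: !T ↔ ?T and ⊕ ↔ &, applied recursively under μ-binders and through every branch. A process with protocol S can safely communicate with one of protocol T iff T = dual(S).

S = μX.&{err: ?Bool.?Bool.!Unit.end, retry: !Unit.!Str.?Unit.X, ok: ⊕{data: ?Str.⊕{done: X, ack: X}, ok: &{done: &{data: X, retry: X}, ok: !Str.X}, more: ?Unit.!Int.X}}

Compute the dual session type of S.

μX.⊕{err: !Bool.!Bool.?Unit.end, retry: ?Unit.?Str.!Unit.X, ok: &{data: !Str.&{done: X, ack: X}, ok: ⊕{done: ⊕{data: X, retry: X}, ok: ?Str.X}, more: !Unit.?Int.X}}

μX = μX  (rec unchanged)
  &{err,retry,ok} = ⊕{err,retry,ok}  (&→⊕)
    [err]
      ?Bool = !Bool
        ?Bool = !Bool
          !Unit = ?Unit
            end self-dual
    [retry]
      !Unit = ?Unit
        !Str = ?Str
          ?Unit = !Unit
            X self-dual
    [ok]
      ⊕{data,ok,more} = &{data,ok,more}  (select→offer)
        [data]
          ?Str = !Str
            ⊕{done,ack} = &{done,ack}  (select→offer)
              [done]
                X self-dual
              [ack]
                X self-dual
        [ok]
          &{done,ok} = ⊕{done,ok}  (&→⊕)
            [done]
              &{data,retry} = ⊕{data,retry}  (&→⊕)
                [data]
                  X self-dual
                [retry]
                  X self-dual
            [ok]
              !Str = ?Str
                X self-dual
        [more]
          ?Unit = !Unit
            !Int = ?Int
              X self-dual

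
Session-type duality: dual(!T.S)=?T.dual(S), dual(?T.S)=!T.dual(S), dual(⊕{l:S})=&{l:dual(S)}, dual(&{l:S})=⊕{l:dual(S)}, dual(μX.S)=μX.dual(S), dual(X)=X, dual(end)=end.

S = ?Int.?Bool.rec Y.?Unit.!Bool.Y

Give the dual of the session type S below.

!Int.!Bool.rec Y.!Unit.?Bool.Y

?Int → !Int
  ?Bool → !Bool
    rec Y → rec Y  (rec unchanged)
      ?Unit → !Unit
        !Bool → ?Bool
          Y self-dual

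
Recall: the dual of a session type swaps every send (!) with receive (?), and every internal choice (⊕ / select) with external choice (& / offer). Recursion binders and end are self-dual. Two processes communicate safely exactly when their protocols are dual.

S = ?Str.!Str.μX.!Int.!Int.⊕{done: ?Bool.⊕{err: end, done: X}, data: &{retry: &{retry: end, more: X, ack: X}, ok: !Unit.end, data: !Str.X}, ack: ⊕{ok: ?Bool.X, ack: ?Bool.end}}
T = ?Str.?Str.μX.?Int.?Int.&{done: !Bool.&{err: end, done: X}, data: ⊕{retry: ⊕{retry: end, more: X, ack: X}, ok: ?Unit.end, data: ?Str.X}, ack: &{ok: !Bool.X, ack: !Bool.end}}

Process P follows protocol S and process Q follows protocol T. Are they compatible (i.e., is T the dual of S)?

NO

?Str ‖ ?Str  ✗ same direction on both sides — not dual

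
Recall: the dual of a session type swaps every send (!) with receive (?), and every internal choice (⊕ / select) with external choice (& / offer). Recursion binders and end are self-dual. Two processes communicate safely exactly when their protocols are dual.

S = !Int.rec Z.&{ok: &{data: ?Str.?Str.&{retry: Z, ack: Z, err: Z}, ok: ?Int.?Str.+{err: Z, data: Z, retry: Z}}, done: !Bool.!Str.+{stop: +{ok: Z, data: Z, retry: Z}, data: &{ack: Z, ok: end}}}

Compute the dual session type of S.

!Int = ?Int
  rec Z = rec Z  (μ self-dual)
    &{ok,done} = +{ok,done}  (external→internal)
      • ok:
        &{data,ok} = +{data,ok}  (external→internal)
          • data:
            ?Str = !Str
              ?Str = !Str
                &{retry,ack,err} = +{retry,ack,err}  (external→internal)
                  • retry:
                    dual(Z) = Z
                  • ack:
                    dual(Z) = Z
                  • err:
                    dual(Z) = Z
          • ok:
            ?Int = !Int
              ?Str = !Str
                +{err,data,retry} = &{err,data,retry}  (⊕→&)
                  • err:
                    dual(Z) = Z
                  • data:
                    dual(Z) = Z
                  • retry:
                    dual(Z) = Z
      • done:
        !Bool = ?Bool
          !Str = ?Str
            +{stop,data} = &{stop,data}  (⊕→&)
              • stop:
                +{ok,data,retry} = &{ok,data,retry}  (⊕→&)
                  • ok:
                    dual(Z) = Z
                  • data:
                    dual(Z) = Z
                  • retry:
                    dual(Z) = Z
              • data:
                &{ack,ok} = +{ack,ok}  (external→internal)
                  • ack:
                    dual(Z) = Z
                  • ok:
                    dual(end) = end

?Int.rec Z.+{ok: +{data: !Str.!Str.+{retry: Z, ack: Z, err: Z}, ok: !Int.!Str.&{err: Z, data: Z, retry: Z}}, done: ?Bool.?Str.&{stop: &{ok: Z, data: Z, retry: Z}, data: +{ack: Z, ok: end}}}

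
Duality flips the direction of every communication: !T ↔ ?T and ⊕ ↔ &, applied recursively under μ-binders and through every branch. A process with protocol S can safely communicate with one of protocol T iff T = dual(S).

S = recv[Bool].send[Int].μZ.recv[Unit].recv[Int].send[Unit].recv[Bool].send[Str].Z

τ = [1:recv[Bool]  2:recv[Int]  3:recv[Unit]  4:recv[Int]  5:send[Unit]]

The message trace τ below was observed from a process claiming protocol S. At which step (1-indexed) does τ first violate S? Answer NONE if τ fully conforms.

2

@1 recv[Bool]  match  state: send[Int].μZ.…
@2 got recv[Int], protocol expects send[Int]  ✗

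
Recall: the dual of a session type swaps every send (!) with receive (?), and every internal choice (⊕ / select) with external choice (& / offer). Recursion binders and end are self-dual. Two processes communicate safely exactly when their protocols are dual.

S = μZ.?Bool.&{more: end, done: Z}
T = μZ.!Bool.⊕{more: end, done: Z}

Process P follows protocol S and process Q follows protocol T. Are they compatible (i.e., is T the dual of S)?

μZ ‖ μZ  match (binder kept)
  ?Bool ‖ !Bool  match
    &{more,done} ‖ ⊕{more,done}  match labels match
      • more:
        end ‖ end  match
      • done:
        Z ‖ Z  match

YES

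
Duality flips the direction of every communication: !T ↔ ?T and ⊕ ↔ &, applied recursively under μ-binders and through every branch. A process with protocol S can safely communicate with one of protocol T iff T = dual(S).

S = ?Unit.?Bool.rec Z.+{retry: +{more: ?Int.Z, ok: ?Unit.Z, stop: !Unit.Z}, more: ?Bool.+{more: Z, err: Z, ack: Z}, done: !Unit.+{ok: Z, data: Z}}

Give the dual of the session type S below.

?Unit → !Unit
  ?Bool → !Bool
    rec Z → rec Z  (μ self-dual)
      +{retry,more,done} → &{retry,more,done}  (select→offer)
        [retry]
          +{more,ok,stop} → &{more,ok,stop}  (select→offer)
            [more]
              ?Int → !Int
                Z self-dual
            [ok]
              ?Unit → !Unit
                Z self-dual
            [stop]
              !Unit → ?Unit
                Z self-dual
        [more]
          ?Bool → !Bool
            +{more,err,ack} → &{more,err,ack}  (select→offer)
              [more]
                Z self-dual
              [err]
                Z self-dual
              [ack]
                Z self-dual
        [done]
          !Unit → ?Unit
            +{ok,data} → &{ok,data}  (select→offer)
              [ok]
                Z self-dual
              [data]
                Z self-dual

!Unit.!Bool.rec Z.&{retry: &{more: !Int.Z, ok: !Unit.Z, stop: ?Unit.Z}, more: !Bool.&{more: Z, err: Z, ack: Z}, done: ?Unit.&{ok: Z, data: Z}}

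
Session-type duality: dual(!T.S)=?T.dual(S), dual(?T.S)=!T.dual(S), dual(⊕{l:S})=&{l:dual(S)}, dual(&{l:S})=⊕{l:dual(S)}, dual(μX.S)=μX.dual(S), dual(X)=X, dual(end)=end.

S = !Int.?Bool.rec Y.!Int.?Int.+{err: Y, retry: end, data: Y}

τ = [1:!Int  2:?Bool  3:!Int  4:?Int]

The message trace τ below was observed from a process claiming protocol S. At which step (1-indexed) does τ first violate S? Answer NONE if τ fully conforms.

NONE

[1] !Int  ok  cont: ?Bool.rec Y.…
[2] ?Bool  ok  cont: rec Y.…
[3] !Int  ok  cont: ?Int.+{err: rec Y.…, retry: end, data: rec Y.…}
[4] ?Int  ok  cont: +{err: rec Y.…, retry: end, data: rec Y.…}
τ conforms to S (length 4)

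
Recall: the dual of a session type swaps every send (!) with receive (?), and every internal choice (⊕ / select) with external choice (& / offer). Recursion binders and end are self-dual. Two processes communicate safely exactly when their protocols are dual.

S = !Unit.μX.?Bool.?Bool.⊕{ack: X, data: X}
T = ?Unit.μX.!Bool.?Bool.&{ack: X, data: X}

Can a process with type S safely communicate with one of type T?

NO

!Unit vs ?Unit  ✓
  μX vs μX  ✓ (binder kept)
    ?Bool vs !Bool  ✓
      ?Bool vs ?Bool  ✗ same direction on both sides — not dual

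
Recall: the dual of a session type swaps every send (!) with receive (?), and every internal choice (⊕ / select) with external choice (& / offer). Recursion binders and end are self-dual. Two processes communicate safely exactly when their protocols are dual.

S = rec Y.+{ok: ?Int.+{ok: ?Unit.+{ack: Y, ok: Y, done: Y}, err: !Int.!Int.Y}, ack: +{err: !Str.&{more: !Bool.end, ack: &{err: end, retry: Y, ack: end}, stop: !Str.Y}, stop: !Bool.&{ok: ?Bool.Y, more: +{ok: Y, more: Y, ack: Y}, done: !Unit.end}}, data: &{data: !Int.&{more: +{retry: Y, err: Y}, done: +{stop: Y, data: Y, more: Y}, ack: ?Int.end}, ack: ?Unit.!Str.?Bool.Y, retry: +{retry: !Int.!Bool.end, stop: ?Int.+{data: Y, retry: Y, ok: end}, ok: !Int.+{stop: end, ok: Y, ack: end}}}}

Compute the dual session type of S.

rec Y.&{ok: !Int.&{ok: !Unit.&{ack: Y, ok: Y, done: Y}, err: ?Int.?Int.Y}, ack: &{err: ?Str.+{more: ?Bool.end, ack: +{err: end, retry: Y, ack: end}, stop: ?Str.Y}, stop: ?Bool.+{ok: !Bool.Y, more: &{ok: Y, more: Y, ack: Y}, done: ?Unit.end}}, data: +{data: ?Int.+{more: &{retry: Y, err: Y}, done: &{stop: Y, data: Y, more: Y}, ack: !Int.end}, ack: !Unit.?Str.!Bool.Y, retry: &{retry: ?Int.?Bool.end, stop: !Int.&{data: Y, retry: Y, ok: end}, ok: ?Int.&{stop: end, ok: Y, ack: end}}}}

rec Y → rec Y  (rec unchanged)
  +{ok,ack,data} → &{ok,ack,data}  (select→offer)
    • ok:
      ?Int → !Int
        +{ok,err} → &{ok,err}  (select→offer)
          • ok:
            ?Unit → !Unit
              +{ack,ok,done} → &{ack,ok,done}  (select→offer)
                • ack:
                  dual(Y) = Y
                • ok:
                  dual(Y) = Y
                • done:
                  dual(Y) = Y
          • err:
            !Int → ?Int
              !Int → ?Int
                dual(Y) = Y
    • ack:
      +{err,stop} → &{err,stop}  (select→offer)
        • err:
          !Str → ?Str
            &{more,ack,stop} → +{more,ack,stop}  (external→internal)
              • more:
                !Bool → ?Bool
                  dual(end) = end
              • ack:
                &{err,retry,ack} → +{err,retry,ack}  (external→internal)
                  • err:
                    dual(end) = end
                  • retry:
                    dual(Y) = Y
                  • ack:
                    dual(end) = end
              • stop:
                !Str → ?Str
                  dual(Y) = Y
        • stop:
          !Bool → ?Bool
            &{ok,more,done} → +{ok,more,done}  (external→internal)
              • ok:
                ?Bool → !Bool
                  dual(Y) = Y
              • more:
                +{ok,more,ack} → &{ok,more,ack}  (select→offer)
                  • ok:
                    dual(Y) = Y
                  • more:
                    dual(Y) = Y
                  • ack:
                    dual(Y) = Y
              • done:
                !Unit → ?Unit
                  dual(end) = end
    • data:
      &{data,ack,retry} → +{data,ack,retry}  (external→internal)
        • data:
          !Int → ?Int
            &{more,done,ack} → +{more,done,ack}  (external→internal)
              • more:
                +{retry,err} → &{retry,err}  (select→offer)
                  • retry:
                    dual(Y) = Y
                  • err:
                    dual(Y) = Y
              • done:
                +{stop,data,more} → &{stop,data,more}  (select→offer)
                  • stop:
                    dual(Y) = Y
                  • data:
                    dual(Y) = Y
                  • more:
                    dual(Y) = Y
              • ack:
                ?Int → !Int
                  dual(end) = end
        • ack:
          ?Unit → !Unit
            !Str → ?Str
              ?Bool → !Bool
                dual(Y) = Y
        • retry:
          +{retry,stop,ok} → &{retry,stop,ok}  (select→offer)
            • retry:
              !Int → ?Int
                !Bool → ?Bool
                  dual(end) = end
            • stop:
              ?Int → !Int
                +{data,retry,ok} → &{data,retry,ok}  (select→offer)
                  • data:
                    dual(Y) = Y
                  • retry:
                    dual(Y) = Y
                  • ok:
                    dual(end) = end
            • ok:
              !Int → ?Int
                +{stop,ok,ack} → &{stop,ok,ack}  (select→offer)
                  • stop:
                    dual(end) = end
                  • ok:
                    dual(Y) = Y
                  • ack:
                    dual(end) = end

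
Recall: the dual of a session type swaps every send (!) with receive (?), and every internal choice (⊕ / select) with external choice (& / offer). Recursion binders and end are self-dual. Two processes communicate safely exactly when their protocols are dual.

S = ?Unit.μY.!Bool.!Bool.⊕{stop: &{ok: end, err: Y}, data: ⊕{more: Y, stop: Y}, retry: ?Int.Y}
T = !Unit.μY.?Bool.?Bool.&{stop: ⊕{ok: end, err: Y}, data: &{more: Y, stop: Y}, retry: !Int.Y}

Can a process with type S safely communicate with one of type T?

YES

?Unit vs !Unit  ✓
  μY vs μY  ✓ (μ self-dual)
    !Bool vs ?Bool  ✓
      !Bool vs ?Bool  ✓
        ⊕{stop,data,retry} vs &{stop,data,retry}  ✓ same labels
          [stop]
            &{ok,err} vs ⊕{ok,err}  ✓ same labels
              [ok]
                end vs end  ✓
              [err]
                Y vs Y  ✓
          [data]
            ⊕{more,stop} vs &{more,stop}  ✓ same labels
              [more]
                Y vs Y  ✓
              [stop]
                Y vs Y  ✓
          [retry]
            ?Int vs !Int  ✓
              Y vs Y  ✓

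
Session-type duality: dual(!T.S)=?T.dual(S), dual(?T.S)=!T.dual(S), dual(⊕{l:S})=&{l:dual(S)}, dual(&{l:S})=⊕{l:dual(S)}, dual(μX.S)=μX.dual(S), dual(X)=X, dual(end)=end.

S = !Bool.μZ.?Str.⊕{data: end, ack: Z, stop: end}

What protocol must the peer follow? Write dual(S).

!Bool ↦ ?Bool
  μZ ↦ μZ  (μ self-dual)
    ?Str ↦ !Str
      ⊕{data,ack,stop} ↦ &{data,ack,stop}  (select→offer)
        [data]
          end self-dual
        [ack]
          Z self-dual
        [stop]
          end self-dual

?Bool.μZ.!Str.&{data: end, ack: Z, stop: end}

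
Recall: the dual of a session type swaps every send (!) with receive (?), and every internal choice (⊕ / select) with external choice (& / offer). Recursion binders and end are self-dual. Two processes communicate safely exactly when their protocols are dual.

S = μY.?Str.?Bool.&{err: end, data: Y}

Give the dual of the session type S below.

μY → μY  (μ self-dual)
  ?Str → !Str
    ?Bool → !Bool
      &{err,data} → ⊕{err,data}  (&→⊕)
        • err:
          dual(end) = end
        • data:
          dual(Y) = Y

μY.!Str.!Bool.⊕{err: end, data: Y}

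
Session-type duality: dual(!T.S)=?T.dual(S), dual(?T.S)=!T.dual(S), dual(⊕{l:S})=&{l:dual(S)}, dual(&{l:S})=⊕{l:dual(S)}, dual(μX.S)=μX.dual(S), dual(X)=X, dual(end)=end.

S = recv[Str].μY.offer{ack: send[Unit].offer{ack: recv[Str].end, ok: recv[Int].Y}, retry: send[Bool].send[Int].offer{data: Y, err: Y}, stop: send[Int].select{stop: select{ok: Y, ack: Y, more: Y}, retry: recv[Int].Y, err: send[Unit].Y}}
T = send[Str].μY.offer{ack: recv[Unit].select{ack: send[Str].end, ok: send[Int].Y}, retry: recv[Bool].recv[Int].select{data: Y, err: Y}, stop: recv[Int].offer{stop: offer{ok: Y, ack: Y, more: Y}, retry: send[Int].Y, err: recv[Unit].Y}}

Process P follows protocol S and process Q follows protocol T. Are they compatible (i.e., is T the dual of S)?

recv[Str] vs send[Str]  ok
  μY vs μY  ok (binder kept)
    offer{ack,retry,stop} vs offer{ack,retry,stop}  ✗ choice polarity not flipped — not dual

NO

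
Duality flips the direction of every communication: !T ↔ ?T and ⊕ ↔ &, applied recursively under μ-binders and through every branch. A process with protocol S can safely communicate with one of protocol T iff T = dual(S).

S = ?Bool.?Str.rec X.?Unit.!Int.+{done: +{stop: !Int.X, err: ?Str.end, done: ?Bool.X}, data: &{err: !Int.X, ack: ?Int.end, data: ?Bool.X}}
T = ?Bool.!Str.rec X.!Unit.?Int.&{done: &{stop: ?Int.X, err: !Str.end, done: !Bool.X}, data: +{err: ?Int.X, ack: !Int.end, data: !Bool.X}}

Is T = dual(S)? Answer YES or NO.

NO

?Bool ‖ ?Bool  ✗ same direction on both sides — not dual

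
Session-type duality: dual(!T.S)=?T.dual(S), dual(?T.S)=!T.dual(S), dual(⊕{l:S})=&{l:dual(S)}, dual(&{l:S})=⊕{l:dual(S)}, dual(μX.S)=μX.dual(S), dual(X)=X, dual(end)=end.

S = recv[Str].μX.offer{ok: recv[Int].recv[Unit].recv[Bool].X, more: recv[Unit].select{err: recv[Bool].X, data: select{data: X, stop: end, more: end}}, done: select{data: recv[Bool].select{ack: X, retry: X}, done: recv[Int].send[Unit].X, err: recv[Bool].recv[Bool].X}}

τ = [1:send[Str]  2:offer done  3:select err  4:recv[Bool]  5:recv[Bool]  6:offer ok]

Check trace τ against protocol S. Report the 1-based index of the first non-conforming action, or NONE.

step 1: got send[Str], protocol expects recv[Str]  ✗

1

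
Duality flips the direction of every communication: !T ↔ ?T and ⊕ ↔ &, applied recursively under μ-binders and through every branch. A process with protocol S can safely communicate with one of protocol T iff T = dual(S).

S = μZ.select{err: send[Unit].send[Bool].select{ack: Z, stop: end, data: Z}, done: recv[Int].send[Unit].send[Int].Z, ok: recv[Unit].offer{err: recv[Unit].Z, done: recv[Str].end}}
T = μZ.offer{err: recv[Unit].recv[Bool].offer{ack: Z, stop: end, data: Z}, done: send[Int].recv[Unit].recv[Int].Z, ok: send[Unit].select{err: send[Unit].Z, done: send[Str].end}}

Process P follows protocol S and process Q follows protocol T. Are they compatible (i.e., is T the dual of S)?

μZ | μZ  ok (rec unchanged)
  select{err,done,ok} | offer{err,done,ok}  ok labels match
    case err:
      send[Unit] | recv[Unit]  ok
        send[Bool] | recv[Bool]  ok
          select{ack,stop,data} | offer{ack,stop,data}  ok labels match
            case ack:
              Z | Z  ok
            case stop:
              end | end  ok
            case data:
              Z | Z  ok
    case done:
      recv[Int] | send[Int]  ok
        send[Unit] | recv[Unit]  ok
          send[Int] | recv[Int]  ok
            Z | Z  ok
    case ok:
      recv[Unit] | send[Unit]  ok
        offer{err,done} | select{err,done}  ok labels match
          case err:
            recv[Unit] | send[Unit]  ok
              Z | Z  ok
          case done:
            recv[Str] | send[Str]  ok
              end | end  ok

YES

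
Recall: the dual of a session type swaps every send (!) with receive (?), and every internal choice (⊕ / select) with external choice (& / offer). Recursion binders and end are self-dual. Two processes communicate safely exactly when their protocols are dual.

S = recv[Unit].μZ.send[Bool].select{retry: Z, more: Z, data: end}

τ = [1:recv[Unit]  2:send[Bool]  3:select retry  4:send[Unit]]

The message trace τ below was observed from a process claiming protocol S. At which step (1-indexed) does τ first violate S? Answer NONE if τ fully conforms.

step 1: recv[Unit]  match  cont: μZ.…
step 2: send[Bool]  match  cont: select{retry: μZ.…, more: μZ.…, data: end}
step 3: select retry  match  cont: μZ.…
step 4: got send[Unit], protocol expects send[Bool]  ✗

4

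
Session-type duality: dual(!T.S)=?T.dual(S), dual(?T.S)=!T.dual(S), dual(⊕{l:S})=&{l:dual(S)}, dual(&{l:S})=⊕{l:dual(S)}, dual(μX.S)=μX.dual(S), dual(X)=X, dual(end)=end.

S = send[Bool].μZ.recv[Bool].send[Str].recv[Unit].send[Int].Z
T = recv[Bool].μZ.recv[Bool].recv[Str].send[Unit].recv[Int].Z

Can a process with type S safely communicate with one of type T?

NO

send[Bool] | recv[Bool]  ✓
  μZ | μZ  ✓ (rec unchanged)
    recv[Bool] | recv[Bool]  ✗ same direction on both sides — not dual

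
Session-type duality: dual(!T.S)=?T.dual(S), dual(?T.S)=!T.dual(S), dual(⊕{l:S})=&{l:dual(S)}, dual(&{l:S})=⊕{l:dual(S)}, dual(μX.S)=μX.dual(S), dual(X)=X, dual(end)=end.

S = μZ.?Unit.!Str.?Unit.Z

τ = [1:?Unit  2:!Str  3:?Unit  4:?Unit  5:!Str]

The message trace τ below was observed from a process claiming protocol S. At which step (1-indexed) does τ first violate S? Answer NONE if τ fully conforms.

@1 ?Unit  ✓  state: !Str.?Unit.μZ.…
@2 !Str  ✓  state: ?Unit.μZ.…
@3 ?Unit  ✓  state: μZ.…
@4 ?Unit  ✓  state: !Str.?Unit.μZ.…
@5 !Str  ✓  state: ?Unit.μZ.…
τ conforms to S (length 5)

NONE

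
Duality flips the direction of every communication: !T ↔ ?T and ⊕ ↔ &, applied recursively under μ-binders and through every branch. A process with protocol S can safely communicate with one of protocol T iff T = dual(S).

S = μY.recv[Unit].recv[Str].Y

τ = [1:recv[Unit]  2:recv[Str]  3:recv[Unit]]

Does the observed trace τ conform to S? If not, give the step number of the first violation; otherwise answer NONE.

step 1: recv[Unit]  match  residual = recv[Str].μY.…
step 2: recv[Str]  match  residual = μY.…
step 3: recv[Unit]  match  residual = recv[Str].μY.…
τ conforms to S (length 3)

NONE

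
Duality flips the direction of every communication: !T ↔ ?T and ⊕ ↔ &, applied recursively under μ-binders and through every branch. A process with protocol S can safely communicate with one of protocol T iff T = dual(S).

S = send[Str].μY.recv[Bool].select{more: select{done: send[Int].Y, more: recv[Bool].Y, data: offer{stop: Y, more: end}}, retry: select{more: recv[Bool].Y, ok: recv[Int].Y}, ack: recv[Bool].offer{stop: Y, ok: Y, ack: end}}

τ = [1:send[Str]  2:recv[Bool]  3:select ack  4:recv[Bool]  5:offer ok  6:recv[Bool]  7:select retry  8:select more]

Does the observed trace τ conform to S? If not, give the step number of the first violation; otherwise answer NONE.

@1 send[Str]  ok  state: μY.…
@2 recv[Bool]  ok  state: select{more: select{done: send[Int].μY.…, more: recv[Bool].μY.…, data: offer{stop: μY.…, more: end}}, retry: select{more: recv[Bool].μY.…, ok: recv[Int].μY.…}, ack: recv[Bool].offer{stop: μY.…, ok: μY.…, ack: end}}
@3 select ack  ok  state: recv[Bool].offer{stop: μY.…, ok: μY.…, ack: end}
@4 recv[Bool]  ok  state: offer{stop: μY.…, ok: μY.…, ack: end}
@5 offer ok  ok  state: μY.…
@6 recv[Bool]  ok  state: select{more: select{done: send[Int].μY.…, more: recv[Bool].μY.…, data: offer{stop: μY.…, more: end}}, retry: select{more: recv[Bool].μY.…, ok: recv[Int].μY.…}, ack: recv[Bool].offer{stop: μY.…, ok: μY.…, ack: end}}
@7 select retry  ok  state: select{more: recv[Bool].μY.…, ok: recv[Int].μY.…}
@8 select more  ok  state: recv[Bool].μY.…
all 8 steps conform

NONE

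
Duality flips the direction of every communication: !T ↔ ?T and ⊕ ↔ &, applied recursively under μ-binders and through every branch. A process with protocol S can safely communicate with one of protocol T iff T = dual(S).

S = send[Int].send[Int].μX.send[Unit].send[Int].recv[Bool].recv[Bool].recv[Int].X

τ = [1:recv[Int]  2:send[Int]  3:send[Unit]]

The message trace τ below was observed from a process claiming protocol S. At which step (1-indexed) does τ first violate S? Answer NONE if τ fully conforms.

@1 got recv[Int], protocol expects send[Int]  ✗

1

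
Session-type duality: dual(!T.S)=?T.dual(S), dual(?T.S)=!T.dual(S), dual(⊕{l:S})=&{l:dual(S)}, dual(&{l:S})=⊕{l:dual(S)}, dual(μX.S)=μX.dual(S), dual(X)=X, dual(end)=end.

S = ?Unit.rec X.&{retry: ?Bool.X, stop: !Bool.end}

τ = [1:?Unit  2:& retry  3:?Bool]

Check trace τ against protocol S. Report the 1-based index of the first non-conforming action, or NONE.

step 1: ?Unit  match  residual = rec X.…
step 2: & retry  match  residual = ?Bool.rec X.…
step 3: ?Bool  match  residual = rec X.…
all 3 steps conform

NONE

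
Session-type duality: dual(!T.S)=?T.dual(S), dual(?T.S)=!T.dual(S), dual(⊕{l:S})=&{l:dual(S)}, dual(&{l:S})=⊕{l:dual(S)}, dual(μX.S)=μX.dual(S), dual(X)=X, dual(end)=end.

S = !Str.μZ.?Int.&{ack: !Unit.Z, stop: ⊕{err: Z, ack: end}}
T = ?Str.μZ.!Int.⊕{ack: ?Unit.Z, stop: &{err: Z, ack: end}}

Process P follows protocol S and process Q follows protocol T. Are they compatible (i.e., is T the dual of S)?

!Str | ?Str  ✓
  μZ | μZ  ✓ (μ self-dual)
    ?Int | !Int  ✓
      &{ack,stop} | ⊕{ack,stop}  ✓ label sets agree
        [ack]
          !Unit | ?Unit  ✓
            Z | Z  ✓
        [stop]
          ⊕{err,ack} | &{err,ack}  ✓ label sets agree
            [err]
              Z | Z  ✓
            [ack]
              end | end  ✓

YES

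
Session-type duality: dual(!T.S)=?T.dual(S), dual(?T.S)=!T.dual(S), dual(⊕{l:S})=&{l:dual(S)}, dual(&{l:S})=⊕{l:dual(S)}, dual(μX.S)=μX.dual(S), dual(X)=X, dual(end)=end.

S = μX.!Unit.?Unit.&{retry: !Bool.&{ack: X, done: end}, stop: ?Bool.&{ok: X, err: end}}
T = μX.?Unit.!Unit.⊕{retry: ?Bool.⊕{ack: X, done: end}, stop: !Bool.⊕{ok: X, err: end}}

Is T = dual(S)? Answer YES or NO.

YES

μX vs μX  ✓ (μ self-dual)
  !Unit vs ?Unit  ✓
    ?Unit vs !Unit  ✓
      &{retry,stop} vs ⊕{retry,stop}  ✓ label sets agree
        case retry:
          !Bool vs ?Bool  ✓
            &{ack,done} vs ⊕{ack,done}  ✓ label sets agree
              case ack:
                X vs X  ✓
              case done:
                end vs end  ✓
        case stop:
          ?Bool vs !Bool  ✓
            &{ok,err} vs ⊕{ok,err}  ✓ label sets agree
              case ok:
                X vs X  ✓
              case err:
                end vs end  ✓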